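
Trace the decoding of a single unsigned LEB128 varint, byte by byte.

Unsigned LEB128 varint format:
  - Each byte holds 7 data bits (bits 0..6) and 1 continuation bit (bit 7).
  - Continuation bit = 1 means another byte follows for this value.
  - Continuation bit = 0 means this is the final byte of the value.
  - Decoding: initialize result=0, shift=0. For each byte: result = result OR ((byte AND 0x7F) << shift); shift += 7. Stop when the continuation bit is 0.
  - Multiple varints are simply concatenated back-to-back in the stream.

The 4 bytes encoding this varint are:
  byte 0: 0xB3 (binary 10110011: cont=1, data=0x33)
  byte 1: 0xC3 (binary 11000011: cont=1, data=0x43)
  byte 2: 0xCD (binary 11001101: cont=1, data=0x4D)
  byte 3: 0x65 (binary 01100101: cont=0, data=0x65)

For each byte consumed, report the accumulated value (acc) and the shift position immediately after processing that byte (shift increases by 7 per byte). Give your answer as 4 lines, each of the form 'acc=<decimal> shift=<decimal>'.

Answer: acc=51 shift=7
acc=8627 shift=14
acc=1270195 shift=21
acc=213082547 shift=28

Derivation:
byte 0=0xB3: payload=0x33=51, contrib = 51<<0 = 51; acc -> 51, shift -> 7
byte 1=0xC3: payload=0x43=67, contrib = 67<<7 = 8576; acc -> 8627, shift -> 14
byte 2=0xCD: payload=0x4D=77, contrib = 77<<14 = 1261568; acc -> 1270195, shift -> 21
byte 3=0x65: payload=0x65=101, contrib = 101<<21 = 211812352; acc -> 213082547, shift -> 28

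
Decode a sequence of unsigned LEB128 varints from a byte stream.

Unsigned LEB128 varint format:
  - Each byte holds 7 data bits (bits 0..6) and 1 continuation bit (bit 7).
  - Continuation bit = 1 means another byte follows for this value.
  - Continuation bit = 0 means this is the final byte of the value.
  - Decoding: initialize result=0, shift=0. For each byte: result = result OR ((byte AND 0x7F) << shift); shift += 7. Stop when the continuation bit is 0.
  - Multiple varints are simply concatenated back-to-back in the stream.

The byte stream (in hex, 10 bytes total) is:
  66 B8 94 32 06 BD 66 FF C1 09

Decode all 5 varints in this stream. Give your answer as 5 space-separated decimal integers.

Answer: 102 821816 6 13117 155903

Derivation:
  byte[0]=0x66 cont=0 payload=0x66=102: acc |= 102<<0 -> acc=102 shift=7 [end]
Varint 1: bytes[0:1] = 66 -> value 102 (1 byte(s))
  byte[1]=0xB8 cont=1 payload=0x38=56: acc |= 56<<0 -> acc=56 shift=7
  byte[2]=0x94 cont=1 payload=0x14=20: acc |= 20<<7 -> acc=2616 shift=14
  byte[3]=0x32 cont=0 payload=0x32=50: acc |= 50<<14 -> acc=821816 shift=21 [end]
Varint 2: bytes[1:4] = B8 94 32 -> value 821816 (3 byte(s))
  byte[4]=0x06 cont=0 payload=0x06=6: acc |= 6<<0 -> acc=6 shift=7 [end]
Varint 3: bytes[4:5] = 06 -> value 6 (1 byte(s))
  byte[5]=0xBD cont=1 payload=0x3D=61: acc |= 61<<0 -> acc=61 shift=7
  byte[6]=0x66 cont=0 payload=0x66=102: acc |= 102<<7 -> acc=13117 shift=14 [end]
Varint 4: bytes[5:7] = BD 66 -> value 13117 (2 byte(s))
  byte[7]=0xFF cont=1 payload=0x7F=127: acc |= 127<<0 -> acc=127 shift=7
  byte[8]=0xC1 cont=1 payload=0x41=65: acc |= 65<<7 -> acc=8447 shift=14
  byte[9]=0x09 cont=0 payload=0x09=9: acc |= 9<<14 -> acc=155903 shift=21 [end]
Varint 5: bytes[7:10] = FF C1 09 -> value 155903 (3 byte(s))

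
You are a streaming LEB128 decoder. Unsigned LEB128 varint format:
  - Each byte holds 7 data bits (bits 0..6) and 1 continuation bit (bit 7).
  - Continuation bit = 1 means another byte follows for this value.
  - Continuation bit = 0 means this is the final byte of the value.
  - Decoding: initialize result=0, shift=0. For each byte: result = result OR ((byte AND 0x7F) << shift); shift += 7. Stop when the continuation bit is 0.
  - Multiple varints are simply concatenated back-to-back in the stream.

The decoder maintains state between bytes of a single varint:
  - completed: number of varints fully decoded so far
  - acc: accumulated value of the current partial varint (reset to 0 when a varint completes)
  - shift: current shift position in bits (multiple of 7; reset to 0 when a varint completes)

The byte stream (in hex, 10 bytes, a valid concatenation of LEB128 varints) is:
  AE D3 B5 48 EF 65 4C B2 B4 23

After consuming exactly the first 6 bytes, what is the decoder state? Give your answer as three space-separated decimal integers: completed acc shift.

Answer: 2 0 0

Derivation:
byte[0]=0xAE cont=1 payload=0x2E: acc |= 46<<0 -> completed=0 acc=46 shift=7
byte[1]=0xD3 cont=1 payload=0x53: acc |= 83<<7 -> completed=0 acc=10670 shift=14
byte[2]=0xB5 cont=1 payload=0x35: acc |= 53<<14 -> completed=0 acc=879022 shift=21
byte[3]=0x48 cont=0 payload=0x48: varint #1 complete (value=151873966); reset -> completed=1 acc=0 shift=0
byte[4]=0xEF cont=1 payload=0x6F: acc |= 111<<0 -> completed=1 acc=111 shift=7
byte[5]=0x65 cont=0 payload=0x65: varint #2 complete (value=13039); reset -> completed=2 acc=0 shift=0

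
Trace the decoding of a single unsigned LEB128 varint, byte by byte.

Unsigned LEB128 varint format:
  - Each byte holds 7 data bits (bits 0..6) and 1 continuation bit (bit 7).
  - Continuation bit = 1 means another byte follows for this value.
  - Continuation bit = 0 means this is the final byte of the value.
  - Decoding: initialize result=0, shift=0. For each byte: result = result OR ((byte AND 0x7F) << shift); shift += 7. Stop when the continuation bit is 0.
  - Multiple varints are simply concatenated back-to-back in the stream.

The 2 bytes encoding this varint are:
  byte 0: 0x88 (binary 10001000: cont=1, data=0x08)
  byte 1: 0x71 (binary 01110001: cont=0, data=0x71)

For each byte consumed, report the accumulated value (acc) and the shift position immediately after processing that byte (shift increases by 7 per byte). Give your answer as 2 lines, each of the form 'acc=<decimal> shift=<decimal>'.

byte 0=0x88: payload=0x08=8, contrib = 8<<0 = 8; acc -> 8, shift -> 7
byte 1=0x71: payload=0x71=113, contrib = 113<<7 = 14464; acc -> 14472, shift -> 14

Answer: acc=8 shift=7
acc=14472 shift=14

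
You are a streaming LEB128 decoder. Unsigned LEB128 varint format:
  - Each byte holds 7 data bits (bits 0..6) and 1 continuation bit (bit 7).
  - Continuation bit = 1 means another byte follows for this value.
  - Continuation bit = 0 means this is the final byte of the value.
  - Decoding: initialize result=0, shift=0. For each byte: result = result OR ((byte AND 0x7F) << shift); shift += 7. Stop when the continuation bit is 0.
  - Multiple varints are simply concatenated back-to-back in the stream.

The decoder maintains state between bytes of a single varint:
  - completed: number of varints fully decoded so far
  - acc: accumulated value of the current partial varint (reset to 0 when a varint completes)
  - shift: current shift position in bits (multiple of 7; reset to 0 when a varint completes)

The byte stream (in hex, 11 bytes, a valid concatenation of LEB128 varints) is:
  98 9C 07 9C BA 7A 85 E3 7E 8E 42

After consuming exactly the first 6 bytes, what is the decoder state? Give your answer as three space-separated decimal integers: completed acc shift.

byte[0]=0x98 cont=1 payload=0x18: acc |= 24<<0 -> completed=0 acc=24 shift=7
byte[1]=0x9C cont=1 payload=0x1C: acc |= 28<<7 -> completed=0 acc=3608 shift=14
byte[2]=0x07 cont=0 payload=0x07: varint #1 complete (value=118296); reset -> completed=1 acc=0 shift=0
byte[3]=0x9C cont=1 payload=0x1C: acc |= 28<<0 -> completed=1 acc=28 shift=7
byte[4]=0xBA cont=1 payload=0x3A: acc |= 58<<7 -> completed=1 acc=7452 shift=14
byte[5]=0x7A cont=0 payload=0x7A: varint #2 complete (value=2006300); reset -> completed=2 acc=0 shift=0

Answer: 2 0 0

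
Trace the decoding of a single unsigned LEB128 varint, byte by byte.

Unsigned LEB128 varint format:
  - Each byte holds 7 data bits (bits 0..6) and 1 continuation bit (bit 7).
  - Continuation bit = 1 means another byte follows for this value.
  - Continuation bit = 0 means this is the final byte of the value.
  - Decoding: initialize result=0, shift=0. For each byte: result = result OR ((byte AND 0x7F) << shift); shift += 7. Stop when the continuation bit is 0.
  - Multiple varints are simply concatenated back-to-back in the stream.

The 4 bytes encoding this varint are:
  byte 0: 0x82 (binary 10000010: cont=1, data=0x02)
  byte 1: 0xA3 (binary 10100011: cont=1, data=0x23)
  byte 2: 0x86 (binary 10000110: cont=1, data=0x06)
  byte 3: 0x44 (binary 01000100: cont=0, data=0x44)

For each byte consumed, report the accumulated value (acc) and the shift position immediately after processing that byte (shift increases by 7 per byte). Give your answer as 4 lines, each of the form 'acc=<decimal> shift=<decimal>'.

Answer: acc=2 shift=7
acc=4482 shift=14
acc=102786 shift=21
acc=142709122 shift=28

Derivation:
byte 0=0x82: payload=0x02=2, contrib = 2<<0 = 2; acc -> 2, shift -> 7
byte 1=0xA3: payload=0x23=35, contrib = 35<<7 = 4480; acc -> 4482, shift -> 14
byte 2=0x86: payload=0x06=6, contrib = 6<<14 = 98304; acc -> 102786, shift -> 21
byte 3=0x44: payload=0x44=68, contrib = 68<<21 = 142606336; acc -> 142709122, shift -> 28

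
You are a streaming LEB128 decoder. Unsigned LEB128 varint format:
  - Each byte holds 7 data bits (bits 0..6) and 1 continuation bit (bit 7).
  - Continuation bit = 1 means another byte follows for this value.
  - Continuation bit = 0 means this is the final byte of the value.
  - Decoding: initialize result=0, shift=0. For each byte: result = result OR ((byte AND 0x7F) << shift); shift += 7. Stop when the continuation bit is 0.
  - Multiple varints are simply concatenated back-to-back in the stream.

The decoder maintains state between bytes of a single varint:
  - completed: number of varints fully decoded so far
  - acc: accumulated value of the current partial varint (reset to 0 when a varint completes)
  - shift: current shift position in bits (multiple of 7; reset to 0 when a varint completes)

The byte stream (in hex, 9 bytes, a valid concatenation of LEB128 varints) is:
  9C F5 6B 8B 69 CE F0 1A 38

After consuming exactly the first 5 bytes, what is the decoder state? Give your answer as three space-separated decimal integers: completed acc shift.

byte[0]=0x9C cont=1 payload=0x1C: acc |= 28<<0 -> completed=0 acc=28 shift=7
byte[1]=0xF5 cont=1 payload=0x75: acc |= 117<<7 -> completed=0 acc=15004 shift=14
byte[2]=0x6B cont=0 payload=0x6B: varint #1 complete (value=1768092); reset -> completed=1 acc=0 shift=0
byte[3]=0x8B cont=1 payload=0x0B: acc |= 11<<0 -> completed=1 acc=11 shift=7
byte[4]=0x69 cont=0 payload=0x69: varint #2 complete (value=13451); reset -> completed=2 acc=0 shift=0

Answer: 2 0 0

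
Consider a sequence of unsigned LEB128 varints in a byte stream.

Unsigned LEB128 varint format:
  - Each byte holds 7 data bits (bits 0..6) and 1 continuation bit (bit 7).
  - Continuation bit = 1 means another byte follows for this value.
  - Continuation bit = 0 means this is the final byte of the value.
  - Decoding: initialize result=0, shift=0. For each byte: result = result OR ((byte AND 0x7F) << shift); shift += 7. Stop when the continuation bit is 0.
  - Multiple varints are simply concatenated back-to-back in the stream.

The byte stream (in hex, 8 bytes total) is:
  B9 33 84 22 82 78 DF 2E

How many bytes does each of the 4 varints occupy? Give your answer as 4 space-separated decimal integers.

Answer: 2 2 2 2

Derivation:
  byte[0]=0xB9 cont=1 payload=0x39=57: acc |= 57<<0 -> acc=57 shift=7
  byte[1]=0x33 cont=0 payload=0x33=51: acc |= 51<<7 -> acc=6585 shift=14 [end]
Varint 1: bytes[0:2] = B9 33 -> value 6585 (2 byte(s))
  byte[2]=0x84 cont=1 payload=0x04=4: acc |= 4<<0 -> acc=4 shift=7
  byte[3]=0x22 cont=0 payload=0x22=34: acc |= 34<<7 -> acc=4356 shift=14 [end]
Varint 2: bytes[2:4] = 84 22 -> value 4356 (2 byte(s))
  byte[4]=0x82 cont=1 payload=0x02=2: acc |= 2<<0 -> acc=2 shift=7
  byte[5]=0x78 cont=0 payload=0x78=120: acc |= 120<<7 -> acc=15362 shift=14 [end]
Varint 3: bytes[4:6] = 82 78 -> value 15362 (2 byte(s))
  byte[6]=0xDF cont=1 payload=0x5F=95: acc |= 95<<0 -> acc=95 shift=7
  byte[7]=0x2E cont=0 payload=0x2E=46: acc |= 46<<7 -> acc=5983 shift=14 [end]
Varint 4: bytes[6:8] = DF 2E -> value 5983 (2 byte(s))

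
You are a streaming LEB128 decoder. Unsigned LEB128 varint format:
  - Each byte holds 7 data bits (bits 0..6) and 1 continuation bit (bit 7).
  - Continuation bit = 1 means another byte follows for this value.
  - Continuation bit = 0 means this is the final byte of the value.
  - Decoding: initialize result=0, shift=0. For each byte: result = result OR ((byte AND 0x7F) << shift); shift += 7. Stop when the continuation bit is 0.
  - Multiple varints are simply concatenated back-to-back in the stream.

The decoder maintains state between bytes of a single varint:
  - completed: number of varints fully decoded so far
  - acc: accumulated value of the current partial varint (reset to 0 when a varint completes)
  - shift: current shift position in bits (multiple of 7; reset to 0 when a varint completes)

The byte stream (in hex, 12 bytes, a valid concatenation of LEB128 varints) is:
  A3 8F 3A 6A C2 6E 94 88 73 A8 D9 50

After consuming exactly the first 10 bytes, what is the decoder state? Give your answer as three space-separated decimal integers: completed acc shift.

byte[0]=0xA3 cont=1 payload=0x23: acc |= 35<<0 -> completed=0 acc=35 shift=7
byte[1]=0x8F cont=1 payload=0x0F: acc |= 15<<7 -> completed=0 acc=1955 shift=14
byte[2]=0x3A cont=0 payload=0x3A: varint #1 complete (value=952227); reset -> completed=1 acc=0 shift=0
byte[3]=0x6A cont=0 payload=0x6A: varint #2 complete (value=106); reset -> completed=2 acc=0 shift=0
byte[4]=0xC2 cont=1 payload=0x42: acc |= 66<<0 -> completed=2 acc=66 shift=7
byte[5]=0x6E cont=0 payload=0x6E: varint #3 complete (value=14146); reset -> completed=3 acc=0 shift=0
byte[6]=0x94 cont=1 payload=0x14: acc |= 20<<0 -> completed=3 acc=20 shift=7
byte[7]=0x88 cont=1 payload=0x08: acc |= 8<<7 -> completed=3 acc=1044 shift=14
byte[8]=0x73 cont=0 payload=0x73: varint #4 complete (value=1885204); reset -> completed=4 acc=0 shift=0
byte[9]=0xA8 cont=1 payload=0x28: acc |= 40<<0 -> completed=4 acc=40 shift=7

Answer: 4 40 7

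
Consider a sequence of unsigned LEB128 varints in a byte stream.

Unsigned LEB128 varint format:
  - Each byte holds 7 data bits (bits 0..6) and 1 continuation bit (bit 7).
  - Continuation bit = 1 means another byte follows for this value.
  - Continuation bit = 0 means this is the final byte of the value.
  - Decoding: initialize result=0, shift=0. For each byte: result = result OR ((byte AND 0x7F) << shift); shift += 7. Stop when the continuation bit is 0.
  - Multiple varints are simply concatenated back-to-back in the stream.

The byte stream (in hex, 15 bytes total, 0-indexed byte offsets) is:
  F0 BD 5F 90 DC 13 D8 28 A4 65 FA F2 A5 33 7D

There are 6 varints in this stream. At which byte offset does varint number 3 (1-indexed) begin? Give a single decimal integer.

  byte[0]=0xF0 cont=1 payload=0x70=112: acc |= 112<<0 -> acc=112 shift=7
  byte[1]=0xBD cont=1 payload=0x3D=61: acc |= 61<<7 -> acc=7920 shift=14
  byte[2]=0x5F cont=0 payload=0x5F=95: acc |= 95<<14 -> acc=1564400 shift=21 [end]
Varint 1: bytes[0:3] = F0 BD 5F -> value 1564400 (3 byte(s))
  byte[3]=0x90 cont=1 payload=0x10=16: acc |= 16<<0 -> acc=16 shift=7
  byte[4]=0xDC cont=1 payload=0x5C=92: acc |= 92<<7 -> acc=11792 shift=14
  byte[5]=0x13 cont=0 payload=0x13=19: acc |= 19<<14 -> acc=323088 shift=21 [end]
Varint 2: bytes[3:6] = 90 DC 13 -> value 323088 (3 byte(s))
  byte[6]=0xD8 cont=1 payload=0x58=88: acc |= 88<<0 -> acc=88 shift=7
  byte[7]=0x28 cont=0 payload=0x28=40: acc |= 40<<7 -> acc=5208 shift=14 [end]
Varint 3: bytes[6:8] = D8 28 -> value 5208 (2 byte(s))
  byte[8]=0xA4 cont=1 payload=0x24=36: acc |= 36<<0 -> acc=36 shift=7
  byte[9]=0x65 cont=0 payload=0x65=101: acc |= 101<<7 -> acc=12964 shift=14 [end]
Varint 4: bytes[8:10] = A4 65 -> value 12964 (2 byte(s))
  byte[10]=0xFA cont=1 payload=0x7A=122: acc |= 122<<0 -> acc=122 shift=7
  byte[11]=0xF2 cont=1 payload=0x72=114: acc |= 114<<7 -> acc=14714 shift=14
  byte[12]=0xA5 cont=1 payload=0x25=37: acc |= 37<<14 -> acc=620922 shift=21
  byte[13]=0x33 cont=0 payload=0x33=51: acc |= 51<<21 -> acc=107575674 shift=28 [end]
Varint 5: bytes[10:14] = FA F2 A5 33 -> value 107575674 (4 byte(s))
  byte[14]=0x7D cont=0 payload=0x7D=125: acc |= 125<<0 -> acc=125 shift=7 [end]
Varint 6: bytes[14:15] = 7D -> value 125 (1 byte(s))

Answer: 6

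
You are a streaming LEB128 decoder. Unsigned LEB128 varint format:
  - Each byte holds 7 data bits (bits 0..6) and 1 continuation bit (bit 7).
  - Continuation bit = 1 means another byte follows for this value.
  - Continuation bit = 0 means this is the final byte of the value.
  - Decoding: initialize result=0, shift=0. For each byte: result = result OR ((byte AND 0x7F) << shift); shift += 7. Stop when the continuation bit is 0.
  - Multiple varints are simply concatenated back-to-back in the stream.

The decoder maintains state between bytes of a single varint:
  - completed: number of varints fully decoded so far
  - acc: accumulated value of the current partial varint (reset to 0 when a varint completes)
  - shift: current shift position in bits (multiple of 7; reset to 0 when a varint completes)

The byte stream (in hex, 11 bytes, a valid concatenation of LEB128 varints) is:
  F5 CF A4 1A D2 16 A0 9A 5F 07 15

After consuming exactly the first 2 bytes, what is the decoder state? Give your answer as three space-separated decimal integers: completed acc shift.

byte[0]=0xF5 cont=1 payload=0x75: acc |= 117<<0 -> completed=0 acc=117 shift=7
byte[1]=0xCF cont=1 payload=0x4F: acc |= 79<<7 -> completed=0 acc=10229 shift=14

Answer: 0 10229 14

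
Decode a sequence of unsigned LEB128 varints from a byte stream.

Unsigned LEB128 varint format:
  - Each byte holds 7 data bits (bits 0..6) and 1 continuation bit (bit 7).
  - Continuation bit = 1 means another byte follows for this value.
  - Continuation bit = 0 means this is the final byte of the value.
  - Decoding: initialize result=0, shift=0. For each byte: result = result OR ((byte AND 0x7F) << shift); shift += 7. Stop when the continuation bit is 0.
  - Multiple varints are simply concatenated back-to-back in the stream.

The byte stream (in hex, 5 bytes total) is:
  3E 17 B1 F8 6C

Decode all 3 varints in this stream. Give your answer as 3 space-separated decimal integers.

  byte[0]=0x3E cont=0 payload=0x3E=62: acc |= 62<<0 -> acc=62 shift=7 [end]
Varint 1: bytes[0:1] = 3E -> value 62 (1 byte(s))
  byte[1]=0x17 cont=0 payload=0x17=23: acc |= 23<<0 -> acc=23 shift=7 [end]
Varint 2: bytes[1:2] = 17 -> value 23 (1 byte(s))
  byte[2]=0xB1 cont=1 payload=0x31=49: acc |= 49<<0 -> acc=49 shift=7
  byte[3]=0xF8 cont=1 payload=0x78=120: acc |= 120<<7 -> acc=15409 shift=14
  byte[4]=0x6C cont=0 payload=0x6C=108: acc |= 108<<14 -> acc=1784881 shift=21 [end]
Varint 3: bytes[2:5] = B1 F8 6C -> value 1784881 (3 byte(s))

Answer: 62 23 1784881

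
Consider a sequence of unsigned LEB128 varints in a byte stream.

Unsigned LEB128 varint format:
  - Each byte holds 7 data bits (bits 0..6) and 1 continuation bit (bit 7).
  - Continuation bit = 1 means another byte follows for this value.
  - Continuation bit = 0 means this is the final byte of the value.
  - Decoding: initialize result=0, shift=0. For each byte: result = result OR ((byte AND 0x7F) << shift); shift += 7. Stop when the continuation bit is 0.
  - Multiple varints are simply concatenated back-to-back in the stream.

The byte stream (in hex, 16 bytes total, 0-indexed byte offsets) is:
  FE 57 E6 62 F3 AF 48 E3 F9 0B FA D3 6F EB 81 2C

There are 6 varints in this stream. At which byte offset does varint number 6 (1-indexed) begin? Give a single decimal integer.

  byte[0]=0xFE cont=1 payload=0x7E=126: acc |= 126<<0 -> acc=126 shift=7
  byte[1]=0x57 cont=0 payload=0x57=87: acc |= 87<<7 -> acc=11262 shift=14 [end]
Varint 1: bytes[0:2] = FE 57 -> value 11262 (2 byte(s))
  byte[2]=0xE6 cont=1 payload=0x66=102: acc |= 102<<0 -> acc=102 shift=7
  byte[3]=0x62 cont=0 payload=0x62=98: acc |= 98<<7 -> acc=12646 shift=14 [end]
Varint 2: bytes[2:4] = E6 62 -> value 12646 (2 byte(s))
  byte[4]=0xF3 cont=1 payload=0x73=115: acc |= 115<<0 -> acc=115 shift=7
  byte[5]=0xAF cont=1 payload=0x2F=47: acc |= 47<<7 -> acc=6131 shift=14
  byte[6]=0x48 cont=0 payload=0x48=72: acc |= 72<<14 -> acc=1185779 shift=21 [end]
Varint 3: bytes[4:7] = F3 AF 48 -> value 1185779 (3 byte(s))
  byte[7]=0xE3 cont=1 payload=0x63=99: acc |= 99<<0 -> acc=99 shift=7
  byte[8]=0xF9 cont=1 payload=0x79=121: acc |= 121<<7 -> acc=15587 shift=14
  byte[9]=0x0B cont=0 payload=0x0B=11: acc |= 11<<14 -> acc=195811 shift=21 [end]
Varint 4: bytes[7:10] = E3 F9 0B -> value 195811 (3 byte(s))
  byte[10]=0xFA cont=1 payload=0x7A=122: acc |= 122<<0 -> acc=122 shift=7
  byte[11]=0xD3 cont=1 payload=0x53=83: acc |= 83<<7 -> acc=10746 shift=14
  byte[12]=0x6F cont=0 payload=0x6F=111: acc |= 111<<14 -> acc=1829370 shift=21 [end]
Varint 5: bytes[10:13] = FA D3 6F -> value 1829370 (3 byte(s))
  byte[13]=0xEB cont=1 payload=0x6B=107: acc |= 107<<0 -> acc=107 shift=7
  byte[14]=0x81 cont=1 payload=0x01=1: acc |= 1<<7 -> acc=235 shift=14
  byte[15]=0x2C cont=0 payload=0x2C=44: acc |= 44<<14 -> acc=721131 shift=21 [end]
Varint 6: bytes[13:16] = EB 81 2C -> value 721131 (3 byte(s))

Answer: 13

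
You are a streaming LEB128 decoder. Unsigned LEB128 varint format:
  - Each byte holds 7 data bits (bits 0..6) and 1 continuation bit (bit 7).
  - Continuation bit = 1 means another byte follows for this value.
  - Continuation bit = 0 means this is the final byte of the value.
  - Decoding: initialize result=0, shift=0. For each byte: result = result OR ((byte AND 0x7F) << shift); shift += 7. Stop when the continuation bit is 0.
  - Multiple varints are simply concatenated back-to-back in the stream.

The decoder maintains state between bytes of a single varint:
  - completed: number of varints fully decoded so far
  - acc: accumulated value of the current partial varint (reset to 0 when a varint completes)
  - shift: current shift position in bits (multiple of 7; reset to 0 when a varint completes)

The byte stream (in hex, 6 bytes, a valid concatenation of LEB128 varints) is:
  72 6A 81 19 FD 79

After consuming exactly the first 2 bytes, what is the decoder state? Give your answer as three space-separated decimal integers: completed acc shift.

byte[0]=0x72 cont=0 payload=0x72: varint #1 complete (value=114); reset -> completed=1 acc=0 shift=0
byte[1]=0x6A cont=0 payload=0x6A: varint #2 complete (value=106); reset -> completed=2 acc=0 shift=0

Answer: 2 0 0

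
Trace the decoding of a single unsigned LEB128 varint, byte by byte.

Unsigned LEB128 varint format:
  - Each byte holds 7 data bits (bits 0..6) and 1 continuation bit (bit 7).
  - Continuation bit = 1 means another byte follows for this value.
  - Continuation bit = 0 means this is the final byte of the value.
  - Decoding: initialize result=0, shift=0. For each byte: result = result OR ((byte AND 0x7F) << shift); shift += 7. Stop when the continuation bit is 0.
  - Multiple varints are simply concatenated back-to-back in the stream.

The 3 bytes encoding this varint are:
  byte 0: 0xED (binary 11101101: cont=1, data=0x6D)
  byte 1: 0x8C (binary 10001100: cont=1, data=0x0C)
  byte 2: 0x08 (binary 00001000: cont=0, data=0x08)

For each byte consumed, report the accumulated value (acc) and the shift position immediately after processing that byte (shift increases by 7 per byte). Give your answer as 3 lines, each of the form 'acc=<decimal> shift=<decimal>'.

Answer: acc=109 shift=7
acc=1645 shift=14
acc=132717 shift=21

Derivation:
byte 0=0xED: payload=0x6D=109, contrib = 109<<0 = 109; acc -> 109, shift -> 7
byte 1=0x8C: payload=0x0C=12, contrib = 12<<7 = 1536; acc -> 1645, shift -> 14
byte 2=0x08: payload=0x08=8, contrib = 8<<14 = 131072; acc -> 132717, shift -> 21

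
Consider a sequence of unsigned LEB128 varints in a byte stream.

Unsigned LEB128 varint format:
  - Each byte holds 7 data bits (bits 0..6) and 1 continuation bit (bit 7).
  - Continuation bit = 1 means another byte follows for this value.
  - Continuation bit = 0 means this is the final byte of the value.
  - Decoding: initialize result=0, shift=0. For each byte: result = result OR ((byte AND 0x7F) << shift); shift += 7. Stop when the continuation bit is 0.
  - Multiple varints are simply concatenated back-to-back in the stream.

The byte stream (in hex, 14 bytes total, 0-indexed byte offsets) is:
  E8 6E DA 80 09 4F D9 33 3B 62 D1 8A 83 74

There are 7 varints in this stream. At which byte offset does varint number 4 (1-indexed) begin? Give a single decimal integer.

Answer: 6

Derivation:
  byte[0]=0xE8 cont=1 payload=0x68=104: acc |= 104<<0 -> acc=104 shift=7
  byte[1]=0x6E cont=0 payload=0x6E=110: acc |= 110<<7 -> acc=14184 shift=14 [end]
Varint 1: bytes[0:2] = E8 6E -> value 14184 (2 byte(s))
  byte[2]=0xDA cont=1 payload=0x5A=90: acc |= 90<<0 -> acc=90 shift=7
  byte[3]=0x80 cont=1 payload=0x00=0: acc |= 0<<7 -> acc=90 shift=14
  byte[4]=0x09 cont=0 payload=0x09=9: acc |= 9<<14 -> acc=147546 shift=21 [end]
Varint 2: bytes[2:5] = DA 80 09 -> value 147546 (3 byte(s))
  byte[5]=0x4F cont=0 payload=0x4F=79: acc |= 79<<0 -> acc=79 shift=7 [end]
Varint 3: bytes[5:6] = 4F -> value 79 (1 byte(s))
  byte[6]=0xD9 cont=1 payload=0x59=89: acc |= 89<<0 -> acc=89 shift=7
  byte[7]=0x33 cont=0 payload=0x33=51: acc |= 51<<7 -> acc=6617 shift=14 [end]
Varint 4: bytes[6:8] = D9 33 -> value 6617 (2 byte(s))
  byte[8]=0x3B cont=0 payload=0x3B=59: acc |= 59<<0 -> acc=59 shift=7 [end]
Varint 5: bytes[8:9] = 3B -> value 59 (1 byte(s))
  byte[9]=0x62 cont=0 payload=0x62=98: acc |= 98<<0 -> acc=98 shift=7 [end]
Varint 6: bytes[9:10] = 62 -> value 98 (1 byte(s))
  byte[10]=0xD1 cont=1 payload=0x51=81: acc |= 81<<0 -> acc=81 shift=7
  byte[11]=0x8A cont=1 payload=0x0A=10: acc |= 10<<7 -> acc=1361 shift=14
  byte[12]=0x83 cont=1 payload=0x03=3: acc |= 3<<14 -> acc=50513 shift=21
  byte[13]=0x74 cont=0 payload=0x74=116: acc |= 116<<21 -> acc=243320145 shift=28 [end]
Varint 7: bytes[10:14] = D1 8A 83 74 -> value 243320145 (4 byte(s))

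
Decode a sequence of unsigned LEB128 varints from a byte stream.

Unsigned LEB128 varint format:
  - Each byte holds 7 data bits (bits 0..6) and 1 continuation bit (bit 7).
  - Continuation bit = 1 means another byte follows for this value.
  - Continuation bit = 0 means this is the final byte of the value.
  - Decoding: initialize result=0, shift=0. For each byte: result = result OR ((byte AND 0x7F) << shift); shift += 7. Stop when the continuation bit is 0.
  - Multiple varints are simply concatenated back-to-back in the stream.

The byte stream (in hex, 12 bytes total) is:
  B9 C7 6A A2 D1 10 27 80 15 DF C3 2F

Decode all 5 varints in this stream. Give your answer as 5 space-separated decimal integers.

Answer: 1745849 272546 39 2688 778719

Derivation:
  byte[0]=0xB9 cont=1 payload=0x39=57: acc |= 57<<0 -> acc=57 shift=7
  byte[1]=0xC7 cont=1 payload=0x47=71: acc |= 71<<7 -> acc=9145 shift=14
  byte[2]=0x6A cont=0 payload=0x6A=106: acc |= 106<<14 -> acc=1745849 shift=21 [end]
Varint 1: bytes[0:3] = B9 C7 6A -> value 1745849 (3 byte(s))
  byte[3]=0xA2 cont=1 payload=0x22=34: acc |= 34<<0 -> acc=34 shift=7
  byte[4]=0xD1 cont=1 payload=0x51=81: acc |= 81<<7 -> acc=10402 shift=14
  byte[5]=0x10 cont=0 payload=0x10=16: acc |= 16<<14 -> acc=272546 shift=21 [end]
Varint 2: bytes[3:6] = A2 D1 10 -> value 272546 (3 byte(s))
  byte[6]=0x27 cont=0 payload=0x27=39: acc |= 39<<0 -> acc=39 shift=7 [end]
Varint 3: bytes[6:7] = 27 -> value 39 (1 byte(s))
  byte[7]=0x80 cont=1 payload=0x00=0: acc |= 0<<0 -> acc=0 shift=7
  byte[8]=0x15 cont=0 payload=0x15=21: acc |= 21<<7 -> acc=2688 shift=14 [end]
Varint 4: bytes[7:9] = 80 15 -> value 2688 (2 byte(s))
  byte[9]=0xDF cont=1 payload=0x5F=95: acc |= 95<<0 -> acc=95 shift=7
  byte[10]=0xC3 cont=1 payload=0x43=67: acc |= 67<<7 -> acc=8671 shift=14
  byte[11]=0x2F cont=0 payload=0x2F=47: acc |= 47<<14 -> acc=778719 shift=21 [end]
Varint 5: bytes[9:12] = DF C3 2F -> value 778719 (3 byte(s))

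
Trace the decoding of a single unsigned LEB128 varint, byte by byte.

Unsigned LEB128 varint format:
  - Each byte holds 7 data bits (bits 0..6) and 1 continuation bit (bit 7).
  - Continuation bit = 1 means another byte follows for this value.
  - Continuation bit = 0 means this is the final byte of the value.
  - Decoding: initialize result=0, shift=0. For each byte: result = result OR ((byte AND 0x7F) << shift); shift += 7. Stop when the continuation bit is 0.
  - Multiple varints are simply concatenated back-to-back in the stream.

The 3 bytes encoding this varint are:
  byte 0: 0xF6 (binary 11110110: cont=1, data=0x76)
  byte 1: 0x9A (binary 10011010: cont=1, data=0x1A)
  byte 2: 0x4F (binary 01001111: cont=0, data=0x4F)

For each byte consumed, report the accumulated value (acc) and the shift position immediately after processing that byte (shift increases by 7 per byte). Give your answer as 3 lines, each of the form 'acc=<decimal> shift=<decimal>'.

byte 0=0xF6: payload=0x76=118, contrib = 118<<0 = 118; acc -> 118, shift -> 7
byte 1=0x9A: payload=0x1A=26, contrib = 26<<7 = 3328; acc -> 3446, shift -> 14
byte 2=0x4F: payload=0x4F=79, contrib = 79<<14 = 1294336; acc -> 1297782, shift -> 21

Answer: acc=118 shift=7
acc=3446 shift=14
acc=1297782 shift=21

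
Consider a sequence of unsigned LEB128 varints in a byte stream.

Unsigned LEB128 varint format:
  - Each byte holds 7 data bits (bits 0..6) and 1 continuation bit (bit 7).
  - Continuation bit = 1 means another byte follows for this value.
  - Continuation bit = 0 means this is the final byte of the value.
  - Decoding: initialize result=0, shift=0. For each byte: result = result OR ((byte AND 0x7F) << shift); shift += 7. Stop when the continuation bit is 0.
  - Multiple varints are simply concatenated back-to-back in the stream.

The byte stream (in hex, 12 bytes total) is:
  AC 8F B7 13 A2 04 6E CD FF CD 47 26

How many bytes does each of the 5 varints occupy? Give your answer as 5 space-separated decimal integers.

  byte[0]=0xAC cont=1 payload=0x2C=44: acc |= 44<<0 -> acc=44 shift=7
  byte[1]=0x8F cont=1 payload=0x0F=15: acc |= 15<<7 -> acc=1964 shift=14
  byte[2]=0xB7 cont=1 payload=0x37=55: acc |= 55<<14 -> acc=903084 shift=21
  byte[3]=0x13 cont=0 payload=0x13=19: acc |= 19<<21 -> acc=40748972 shift=28 [end]
Varint 1: bytes[0:4] = AC 8F B7 13 -> value 40748972 (4 byte(s))
  byte[4]=0xA2 cont=1 payload=0x22=34: acc |= 34<<0 -> acc=34 shift=7
  byte[5]=0x04 cont=0 payload=0x04=4: acc |= 4<<7 -> acc=546 shift=14 [end]
Varint 2: bytes[4:6] = A2 04 -> value 546 (2 byte(s))
  byte[6]=0x6E cont=0 payload=0x6E=110: acc |= 110<<0 -> acc=110 shift=7 [end]
Varint 3: bytes[6:7] = 6E -> value 110 (1 byte(s))
  byte[7]=0xCD cont=1 payload=0x4D=77: acc |= 77<<0 -> acc=77 shift=7
  byte[8]=0xFF cont=1 payload=0x7F=127: acc |= 127<<7 -> acc=16333 shift=14
  byte[9]=0xCD cont=1 payload=0x4D=77: acc |= 77<<14 -> acc=1277901 shift=21
  byte[10]=0x47 cont=0 payload=0x47=71: acc |= 71<<21 -> acc=150175693 shift=28 [end]
Varint 4: bytes[7:11] = CD FF CD 47 -> value 150175693 (4 byte(s))
  byte[11]=0x26 cont=0 payload=0x26=38: acc |= 38<<0 -> acc=38 shift=7 [end]
Varint 5: bytes[11:12] = 26 -> value 38 (1 byte(s))

Answer: 4 2 1 4 1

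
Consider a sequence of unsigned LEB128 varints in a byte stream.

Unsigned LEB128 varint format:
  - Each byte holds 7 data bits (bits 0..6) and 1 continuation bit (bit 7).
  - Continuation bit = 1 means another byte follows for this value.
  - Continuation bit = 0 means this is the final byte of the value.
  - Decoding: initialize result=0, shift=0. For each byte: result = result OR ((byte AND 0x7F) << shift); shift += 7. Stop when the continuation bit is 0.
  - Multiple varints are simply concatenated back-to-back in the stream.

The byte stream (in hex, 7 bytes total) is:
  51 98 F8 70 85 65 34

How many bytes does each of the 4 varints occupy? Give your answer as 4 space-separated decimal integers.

Answer: 1 3 2 1

Derivation:
  byte[0]=0x51 cont=0 payload=0x51=81: acc |= 81<<0 -> acc=81 shift=7 [end]
Varint 1: bytes[0:1] = 51 -> value 81 (1 byte(s))
  byte[1]=0x98 cont=1 payload=0x18=24: acc |= 24<<0 -> acc=24 shift=7
  byte[2]=0xF8 cont=1 payload=0x78=120: acc |= 120<<7 -> acc=15384 shift=14
  byte[3]=0x70 cont=0 payload=0x70=112: acc |= 112<<14 -> acc=1850392 shift=21 [end]
Varint 2: bytes[1:4] = 98 F8 70 -> value 1850392 (3 byte(s))
  byte[4]=0x85 cont=1 payload=0x05=5: acc |= 5<<0 -> acc=5 shift=7
  byte[5]=0x65 cont=0 payload=0x65=101: acc |= 101<<7 -> acc=12933 shift=14 [end]
Varint 3: bytes[4:6] = 85 65 -> value 12933 (2 byte(s))
  byte[6]=0x34 cont=0 payload=0x34=52: acc |= 52<<0 -> acc=52 shift=7 [end]
Varint 4: bytes[6:7] = 34 -> value 52 (1 byte(s))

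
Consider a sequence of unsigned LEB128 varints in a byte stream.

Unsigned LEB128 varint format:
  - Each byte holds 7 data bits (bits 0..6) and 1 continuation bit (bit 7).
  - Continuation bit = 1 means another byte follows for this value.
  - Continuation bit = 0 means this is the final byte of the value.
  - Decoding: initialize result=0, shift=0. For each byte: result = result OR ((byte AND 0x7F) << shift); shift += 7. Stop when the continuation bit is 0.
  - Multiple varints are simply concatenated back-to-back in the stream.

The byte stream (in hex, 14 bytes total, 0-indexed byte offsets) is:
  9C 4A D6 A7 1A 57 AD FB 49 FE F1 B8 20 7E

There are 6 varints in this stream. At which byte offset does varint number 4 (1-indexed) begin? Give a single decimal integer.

  byte[0]=0x9C cont=1 payload=0x1C=28: acc |= 28<<0 -> acc=28 shift=7
  byte[1]=0x4A cont=0 payload=0x4A=74: acc |= 74<<7 -> acc=9500 shift=14 [end]
Varint 1: bytes[0:2] = 9C 4A -> value 9500 (2 byte(s))
  byte[2]=0xD6 cont=1 payload=0x56=86: acc |= 86<<0 -> acc=86 shift=7
  byte[3]=0xA7 cont=1 payload=0x27=39: acc |= 39<<7 -> acc=5078 shift=14
  byte[4]=0x1A cont=0 payload=0x1A=26: acc |= 26<<14 -> acc=431062 shift=21 [end]
Varint 2: bytes[2:5] = D6 A7 1A -> value 431062 (3 byte(s))
  byte[5]=0x57 cont=0 payload=0x57=87: acc |= 87<<0 -> acc=87 shift=7 [end]
Varint 3: bytes[5:6] = 57 -> value 87 (1 byte(s))
  byte[6]=0xAD cont=1 payload=0x2D=45: acc |= 45<<0 -> acc=45 shift=7
  byte[7]=0xFB cont=1 payload=0x7B=123: acc |= 123<<7 -> acc=15789 shift=14
  byte[8]=0x49 cont=0 payload=0x49=73: acc |= 73<<14 -> acc=1211821 shift=21 [end]
Varint 4: bytes[6:9] = AD FB 49 -> value 1211821 (3 byte(s))
  byte[9]=0xFE cont=1 payload=0x7E=126: acc |= 126<<0 -> acc=126 shift=7
  byte[10]=0xF1 cont=1 payload=0x71=113: acc |= 113<<7 -> acc=14590 shift=14
  byte[11]=0xB8 cont=1 payload=0x38=56: acc |= 56<<14 -> acc=932094 shift=21
  byte[12]=0x20 cont=0 payload=0x20=32: acc |= 32<<21 -> acc=68040958 shift=28 [end]
Varint 5: bytes[9:13] = FE F1 B8 20 -> value 68040958 (4 byte(s))
  byte[13]=0x7E cont=0 payload=0x7E=126: acc |= 126<<0 -> acc=126 shift=7 [end]
Varint 6: bytes[13:14] = 7E -> value 126 (1 byte(s))

Answer: 6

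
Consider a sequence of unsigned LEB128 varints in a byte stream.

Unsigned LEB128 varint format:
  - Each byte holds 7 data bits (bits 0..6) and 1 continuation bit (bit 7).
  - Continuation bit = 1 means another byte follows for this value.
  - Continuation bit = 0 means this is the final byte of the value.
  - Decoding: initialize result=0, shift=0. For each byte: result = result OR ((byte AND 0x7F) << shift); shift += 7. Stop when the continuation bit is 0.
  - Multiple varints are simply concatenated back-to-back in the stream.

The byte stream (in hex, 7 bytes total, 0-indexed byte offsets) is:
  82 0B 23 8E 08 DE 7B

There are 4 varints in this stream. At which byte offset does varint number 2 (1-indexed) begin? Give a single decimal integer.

Answer: 2

Derivation:
  byte[0]=0x82 cont=1 payload=0x02=2: acc |= 2<<0 -> acc=2 shift=7
  byte[1]=0x0B cont=0 payload=0x0B=11: acc |= 11<<7 -> acc=1410 shift=14 [end]
Varint 1: bytes[0:2] = 82 0B -> value 1410 (2 byte(s))
  byte[2]=0x23 cont=0 payload=0x23=35: acc |= 35<<0 -> acc=35 shift=7 [end]
Varint 2: bytes[2:3] = 23 -> value 35 (1 byte(s))
  byte[3]=0x8E cont=1 payload=0x0E=14: acc |= 14<<0 -> acc=14 shift=7
  byte[4]=0x08 cont=0 payload=0x08=8: acc |= 8<<7 -> acc=1038 shift=14 [end]
Varint 3: bytes[3:5] = 8E 08 -> value 1038 (2 byte(s))
  byte[5]=0xDE cont=1 payload=0x5E=94: acc |= 94<<0 -> acc=94 shift=7
  byte[6]=0x7B cont=0 payload=0x7B=123: acc |= 123<<7 -> acc=15838 shift=14 [end]
Varint 4: bytes[5:7] = DE 7B -> value 15838 (2 byte(s))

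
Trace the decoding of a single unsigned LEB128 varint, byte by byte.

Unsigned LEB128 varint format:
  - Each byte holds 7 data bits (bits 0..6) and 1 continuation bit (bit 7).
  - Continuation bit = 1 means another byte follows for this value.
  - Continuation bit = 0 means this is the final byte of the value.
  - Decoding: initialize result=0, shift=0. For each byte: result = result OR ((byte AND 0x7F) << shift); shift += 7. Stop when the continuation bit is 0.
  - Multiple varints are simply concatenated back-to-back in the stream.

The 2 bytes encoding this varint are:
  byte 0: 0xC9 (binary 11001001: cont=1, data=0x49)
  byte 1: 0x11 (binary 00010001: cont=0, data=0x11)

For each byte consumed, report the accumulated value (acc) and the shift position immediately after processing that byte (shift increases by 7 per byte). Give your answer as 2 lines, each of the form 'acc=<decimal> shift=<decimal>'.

byte 0=0xC9: payload=0x49=73, contrib = 73<<0 = 73; acc -> 73, shift -> 7
byte 1=0x11: payload=0x11=17, contrib = 17<<7 = 2176; acc -> 2249, shift -> 14

Answer: acc=73 shift=7
acc=2249 shift=14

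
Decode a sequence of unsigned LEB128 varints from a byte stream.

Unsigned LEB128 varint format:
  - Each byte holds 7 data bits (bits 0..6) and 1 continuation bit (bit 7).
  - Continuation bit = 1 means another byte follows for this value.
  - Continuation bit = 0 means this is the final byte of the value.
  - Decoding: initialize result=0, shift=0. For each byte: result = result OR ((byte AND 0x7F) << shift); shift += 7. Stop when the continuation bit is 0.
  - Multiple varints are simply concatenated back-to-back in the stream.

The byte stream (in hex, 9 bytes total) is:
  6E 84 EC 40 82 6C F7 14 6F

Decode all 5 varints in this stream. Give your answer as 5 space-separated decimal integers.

  byte[0]=0x6E cont=0 payload=0x6E=110: acc |= 110<<0 -> acc=110 shift=7 [end]
Varint 1: bytes[0:1] = 6E -> value 110 (1 byte(s))
  byte[1]=0x84 cont=1 payload=0x04=4: acc |= 4<<0 -> acc=4 shift=7
  byte[2]=0xEC cont=1 payload=0x6C=108: acc |= 108<<7 -> acc=13828 shift=14
  byte[3]=0x40 cont=0 payload=0x40=64: acc |= 64<<14 -> acc=1062404 shift=21 [end]
Varint 2: bytes[1:4] = 84 EC 40 -> value 1062404 (3 byte(s))
  byte[4]=0x82 cont=1 payload=0x02=2: acc |= 2<<0 -> acc=2 shift=7
  byte[5]=0x6C cont=0 payload=0x6C=108: acc |= 108<<7 -> acc=13826 shift=14 [end]
Varint 3: bytes[4:6] = 82 6C -> value 13826 (2 byte(s))
  byte[6]=0xF7 cont=1 payload=0x77=119: acc |= 119<<0 -> acc=119 shift=7
  byte[7]=0x14 cont=0 payload=0x14=20: acc |= 20<<7 -> acc=2679 shift=14 [end]
Varint 4: bytes[6:8] = F7 14 -> value 2679 (2 byte(s))
  byte[8]=0x6F cont=0 payload=0x6F=111: acc |= 111<<0 -> acc=111 shift=7 [end]
Varint 5: bytes[8:9] = 6F -> value 111 (1 byte(s))

Answer: 110 1062404 13826 2679 111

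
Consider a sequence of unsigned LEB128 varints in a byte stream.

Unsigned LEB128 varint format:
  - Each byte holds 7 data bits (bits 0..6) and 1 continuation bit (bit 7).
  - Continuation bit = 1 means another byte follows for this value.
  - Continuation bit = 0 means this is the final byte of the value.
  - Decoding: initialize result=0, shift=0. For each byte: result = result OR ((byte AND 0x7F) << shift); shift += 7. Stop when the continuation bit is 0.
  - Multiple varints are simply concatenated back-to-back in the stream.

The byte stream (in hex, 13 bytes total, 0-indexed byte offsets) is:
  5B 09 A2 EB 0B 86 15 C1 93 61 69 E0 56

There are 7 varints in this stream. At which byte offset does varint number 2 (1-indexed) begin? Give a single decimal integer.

  byte[0]=0x5B cont=0 payload=0x5B=91: acc |= 91<<0 -> acc=91 shift=7 [end]
Varint 1: bytes[0:1] = 5B -> value 91 (1 byte(s))
  byte[1]=0x09 cont=0 payload=0x09=9: acc |= 9<<0 -> acc=9 shift=7 [end]
Varint 2: bytes[1:2] = 09 -> value 9 (1 byte(s))
  byte[2]=0xA2 cont=1 payload=0x22=34: acc |= 34<<0 -> acc=34 shift=7
  byte[3]=0xEB cont=1 payload=0x6B=107: acc |= 107<<7 -> acc=13730 shift=14
  byte[4]=0x0B cont=0 payload=0x0B=11: acc |= 11<<14 -> acc=193954 shift=21 [end]
Varint 3: bytes[2:5] = A2 EB 0B -> value 193954 (3 byte(s))
  byte[5]=0x86 cont=1 payload=0x06=6: acc |= 6<<0 -> acc=6 shift=7
  byte[6]=0x15 cont=0 payload=0x15=21: acc |= 21<<7 -> acc=2694 shift=14 [end]
Varint 4: bytes[5:7] = 86 15 -> value 2694 (2 byte(s))
  byte[7]=0xC1 cont=1 payload=0x41=65: acc |= 65<<0 -> acc=65 shift=7
  byte[8]=0x93 cont=1 payload=0x13=19: acc |= 19<<7 -> acc=2497 shift=14
  byte[9]=0x61 cont=0 payload=0x61=97: acc |= 97<<14 -> acc=1591745 shift=21 [end]
Varint 5: bytes[7:10] = C1 93 61 -> value 1591745 (3 byte(s))
  byte[10]=0x69 cont=0 payload=0x69=105: acc |= 105<<0 -> acc=105 shift=7 [end]
Varint 6: bytes[10:11] = 69 -> value 105 (1 byte(s))
  byte[11]=0xE0 cont=1 payload=0x60=96: acc |= 96<<0 -> acc=96 shift=7
  byte[12]=0x56 cont=0 payload=0x56=86: acc |= 86<<7 -> acc=11104 shift=14 [end]
Varint 7: bytes[11:13] = E0 56 -> value 11104 (2 byte(s))

Answer: 1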